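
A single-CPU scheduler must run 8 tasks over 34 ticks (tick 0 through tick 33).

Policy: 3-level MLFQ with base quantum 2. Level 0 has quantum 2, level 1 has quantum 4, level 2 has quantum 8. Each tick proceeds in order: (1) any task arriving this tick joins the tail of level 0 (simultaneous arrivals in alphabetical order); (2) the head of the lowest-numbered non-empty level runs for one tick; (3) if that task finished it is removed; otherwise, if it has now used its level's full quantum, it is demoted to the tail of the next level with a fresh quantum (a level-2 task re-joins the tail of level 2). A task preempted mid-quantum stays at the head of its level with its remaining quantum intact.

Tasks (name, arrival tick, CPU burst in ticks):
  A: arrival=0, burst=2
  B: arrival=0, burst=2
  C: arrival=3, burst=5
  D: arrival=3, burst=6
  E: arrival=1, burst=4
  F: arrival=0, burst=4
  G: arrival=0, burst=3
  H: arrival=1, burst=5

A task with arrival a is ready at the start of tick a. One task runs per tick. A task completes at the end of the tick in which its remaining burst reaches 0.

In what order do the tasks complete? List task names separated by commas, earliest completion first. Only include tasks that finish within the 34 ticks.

completion order = A, B, F, G, E, H, C, D

t=0: L0/L1/L2 = ABFG/-/- → run A
t=1: L0/L1/L2 = ABFGEH/-/- → run A
t=2: L0/L1/L2 = BFGEH/-/- → run B
t=3: L0/L1/L2 = BFGEHCD/-/- → run B
t=4: L0/L1/L2 = FGEHCD/-/- → run F
t=5: L0/L1/L2 = FGEHCD/-/- → run F
t=6: L0/L1/L2 = GEHCD/F/- → run G
t=7: L0/L1/L2 = GEHCD/F/- → run G
t=8: L0/L1/L2 = EHCD/FG/- → run E
t=9: L0/L1/L2 = EHCD/FG/- → run E
t=10: L0/L1/L2 = HCD/FGE/- → run H
t=11: L0/L1/L2 = HCD/FGE/- → run H
t=12: L0/L1/L2 = CD/FGEH/- → run C
t=13: L0/L1/L2 = CD/FGEH/- → run C
t=14: L0/L1/L2 = D/FGEHC/- → run D
t=15: L0/L1/L2 = D/FGEHC/- → run D
t=16: L0/L1/L2 = -/FGEHCD/- → run F
t=17: L0/L1/L2 = -/FGEHCD/- → run F
t=18: L0/L1/L2 = -/GEHCD/- → run G
t=19: L0/L1/L2 = -/EHCD/- → run E
t=20: L0/L1/L2 = -/EHCD/- → run E
t=21: L0/L1/L2 = -/HCD/- → run H
t=22: L0/L1/L2 = -/HCD/- → run H
t=23: L0/L1/L2 = -/HCD/- → run H
t=24: L0/L1/L2 = -/CD/- → run C
t=25: L0/L1/L2 = -/CD/- → run C
t=26: L0/L1/L2 = -/CD/- → run C
t=27: L0/L1/L2 = -/D/- → run D
t=28: L0/L1/L2 = -/D/- → run D
t=29: L0/L1/L2 = -/D/- → run D
t=30: L0/L1/L2 = -/D/- → run D
t=31: (idle)
t=32: (idle)
t=33: (idle)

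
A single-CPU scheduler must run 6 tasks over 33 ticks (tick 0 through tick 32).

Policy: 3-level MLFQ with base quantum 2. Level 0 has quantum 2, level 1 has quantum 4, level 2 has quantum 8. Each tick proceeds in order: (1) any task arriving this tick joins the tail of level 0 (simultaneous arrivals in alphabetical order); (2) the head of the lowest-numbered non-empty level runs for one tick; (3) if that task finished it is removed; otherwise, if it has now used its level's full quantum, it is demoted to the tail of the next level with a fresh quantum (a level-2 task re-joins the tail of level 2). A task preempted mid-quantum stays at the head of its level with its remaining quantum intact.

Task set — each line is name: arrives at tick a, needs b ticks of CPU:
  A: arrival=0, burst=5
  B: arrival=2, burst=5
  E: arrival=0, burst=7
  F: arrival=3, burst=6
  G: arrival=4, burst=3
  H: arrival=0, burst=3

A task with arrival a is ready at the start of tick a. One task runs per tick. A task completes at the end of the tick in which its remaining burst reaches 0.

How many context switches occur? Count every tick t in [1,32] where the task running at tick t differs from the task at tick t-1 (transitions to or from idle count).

t=0: L0/L1/L2 = AEH/-/- → run A
t=1: L0/L1/L2 = AEH/-/- → run A
t=2: L0/L1/L2 = EHB/A/- → run E
t=3: L0/L1/L2 = EHBF/A/- → run E
t=4: L0/L1/L2 = HBFG/AE/- → run H
t=5: L0/L1/L2 = HBFG/AE/- → run H
t=6: L0/L1/L2 = BFG/AEH/- → run B
t=7: L0/L1/L2 = BFG/AEH/- → run B
t=8: L0/L1/L2 = FG/AEHB/- → run F
t=9: L0/L1/L2 = FG/AEHB/- → run F
t=10: L0/L1/L2 = G/AEHBF/- → run G
t=11: L0/L1/L2 = G/AEHBF/- → run G
t=12: L0/L1/L2 = -/AEHBFG/- → run A
t=13: L0/L1/L2 = -/AEHBFG/- → run A
t=14: L0/L1/L2 = -/AEHBFG/- → run A
t=15: L0/L1/L2 = -/EHBFG/- → run E
t=16: L0/L1/L2 = -/EHBFG/- → run E
t=17: L0/L1/L2 = -/EHBFG/- → run E
t=18: L0/L1/L2 = -/EHBFG/- → run E
t=19: L0/L1/L2 = -/HBFG/E → run H
t=20: L0/L1/L2 = -/BFG/E → run B
t=21: L0/L1/L2 = -/BFG/E → run B
t=22: L0/L1/L2 = -/BFG/E → run B
t=23: L0/L1/L2 = -/FG/E → run F
t=24: L0/L1/L2 = -/FG/E → run F
t=25: L0/L1/L2 = -/FG/E → run F
t=26: L0/L1/L2 = -/FG/E → run F
t=27: L0/L1/L2 = -/G/E → run G
t=28: L0/L1/L2 = -/-/E → run E
t=29: (idle)
t=30: (idle)
t=31: (idle)
t=32: (idle)

context switches = 13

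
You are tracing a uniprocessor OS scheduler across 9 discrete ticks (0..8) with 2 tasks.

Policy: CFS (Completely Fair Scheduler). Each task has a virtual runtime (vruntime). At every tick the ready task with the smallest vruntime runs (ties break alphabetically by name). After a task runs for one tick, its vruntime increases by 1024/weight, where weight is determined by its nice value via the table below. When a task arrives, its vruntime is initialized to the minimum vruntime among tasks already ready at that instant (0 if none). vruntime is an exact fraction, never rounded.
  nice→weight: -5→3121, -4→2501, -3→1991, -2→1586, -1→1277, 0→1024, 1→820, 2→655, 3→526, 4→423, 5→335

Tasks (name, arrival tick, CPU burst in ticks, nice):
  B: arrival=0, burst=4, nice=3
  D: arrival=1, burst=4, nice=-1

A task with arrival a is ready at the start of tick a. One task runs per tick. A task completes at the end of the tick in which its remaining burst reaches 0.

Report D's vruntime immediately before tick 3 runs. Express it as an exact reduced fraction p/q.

t=0: vr[B=0] → run B
t=1: vr[B=512/263 D=512/263] → run B
t=2: vr[B=1024/263 D=512/263] → run D
t=3: vr[B=1024/263 D=923136/335851] → run D
t=4: vr[B=1024/263 D=1192448/335851] → run D
t=5: vr[B=1024/263 D=1461760/335851] → run B
t=6: vr[B=1536/263 D=1461760/335851] → run D
t=7: vr[B=1536/263] → run B
t=8: (idle)

vruntime(D, start of tick 3) = 923136/335851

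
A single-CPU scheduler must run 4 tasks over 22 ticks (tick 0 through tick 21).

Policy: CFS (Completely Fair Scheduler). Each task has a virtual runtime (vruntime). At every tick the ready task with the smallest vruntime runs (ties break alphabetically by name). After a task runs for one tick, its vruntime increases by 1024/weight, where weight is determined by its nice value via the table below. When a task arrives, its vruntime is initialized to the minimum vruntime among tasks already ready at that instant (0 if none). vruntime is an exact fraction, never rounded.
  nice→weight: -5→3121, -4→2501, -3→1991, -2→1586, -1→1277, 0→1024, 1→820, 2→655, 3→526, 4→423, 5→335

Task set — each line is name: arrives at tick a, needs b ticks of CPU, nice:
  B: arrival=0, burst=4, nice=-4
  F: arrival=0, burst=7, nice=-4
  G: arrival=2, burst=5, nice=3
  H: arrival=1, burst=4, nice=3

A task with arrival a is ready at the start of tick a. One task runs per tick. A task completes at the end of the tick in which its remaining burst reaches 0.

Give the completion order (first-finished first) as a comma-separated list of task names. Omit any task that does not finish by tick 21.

completion order = B, F, H, G

t=0: vr[B=0 F=0] → run B
t=1: vr[B=1024/2501 F=0 H=0] → run F
t=2: vr[B=1024/2501 F=1024/2501 G=0 H=0] → run G
t=3: vr[B=1024/2501 F=1024/2501 G=512/263 H=0] → run H
t=4: vr[B=1024/2501 F=1024/2501 G=512/263 H=512/263] → run B
t=5: vr[B=2048/2501 F=1024/2501 G=512/263 H=512/263] → run F
t=6: vr[B=2048/2501 F=2048/2501 G=512/263 H=512/263] → run B
t=7: vr[B=3072/2501 F=2048/2501 G=512/263 H=512/263] → run F
t=8: vr[B=3072/2501 F=3072/2501 G=512/263 H=512/263] → run B
t=9: vr[F=3072/2501 G=512/263 H=512/263] → run F
t=10: vr[F=4096/2501 G=512/263 H=512/263] → run F
t=11: vr[F=5120/2501 G=512/263 H=512/263] → run G
t=12: vr[F=5120/2501 G=1024/263 H=512/263] → run H
t=13: vr[F=5120/2501 G=1024/263 H=1024/263] → run F
t=14: vr[F=6144/2501 G=1024/263 H=1024/263] → run F
t=15: vr[G=1024/263 H=1024/263] → run G
t=16: vr[G=1536/263 H=1024/263] → run H
t=17: vr[G=1536/263 H=1536/263] → run G
t=18: vr[G=2048/263 H=1536/263] → run H
t=19: vr[G=2048/263] → run G
t=20: (idle)
t=21: (idle)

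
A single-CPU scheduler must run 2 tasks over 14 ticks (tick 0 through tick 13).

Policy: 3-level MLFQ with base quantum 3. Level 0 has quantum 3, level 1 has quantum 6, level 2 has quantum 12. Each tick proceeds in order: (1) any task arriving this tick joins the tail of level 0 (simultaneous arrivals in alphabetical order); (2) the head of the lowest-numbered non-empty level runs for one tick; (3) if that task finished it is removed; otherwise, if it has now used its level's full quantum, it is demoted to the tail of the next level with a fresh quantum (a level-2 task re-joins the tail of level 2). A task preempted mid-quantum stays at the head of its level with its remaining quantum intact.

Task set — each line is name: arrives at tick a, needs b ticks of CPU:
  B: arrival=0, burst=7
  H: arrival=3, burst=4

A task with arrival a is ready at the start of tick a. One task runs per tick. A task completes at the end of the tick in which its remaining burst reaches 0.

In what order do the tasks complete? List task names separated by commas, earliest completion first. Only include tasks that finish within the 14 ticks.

completion order = B, H

t=0: L0/L1/L2 = B/-/- → run B
t=1: L0/L1/L2 = B/-/- → run B
t=2: L0/L1/L2 = B/-/- → run B
t=3: L0/L1/L2 = H/B/- → run H
t=4: L0/L1/L2 = H/B/- → run H
t=5: L0/L1/L2 = H/B/- → run H
t=6: L0/L1/L2 = -/BH/- → run B
t=7: L0/L1/L2 = -/BH/- → run B
t=8: L0/L1/L2 = -/BH/- → run B
t=9: L0/L1/L2 = -/BH/- → run B
t=10: L0/L1/L2 = -/H/- → run H
t=11: (idle)
t=12: (idle)
t=13: (idle)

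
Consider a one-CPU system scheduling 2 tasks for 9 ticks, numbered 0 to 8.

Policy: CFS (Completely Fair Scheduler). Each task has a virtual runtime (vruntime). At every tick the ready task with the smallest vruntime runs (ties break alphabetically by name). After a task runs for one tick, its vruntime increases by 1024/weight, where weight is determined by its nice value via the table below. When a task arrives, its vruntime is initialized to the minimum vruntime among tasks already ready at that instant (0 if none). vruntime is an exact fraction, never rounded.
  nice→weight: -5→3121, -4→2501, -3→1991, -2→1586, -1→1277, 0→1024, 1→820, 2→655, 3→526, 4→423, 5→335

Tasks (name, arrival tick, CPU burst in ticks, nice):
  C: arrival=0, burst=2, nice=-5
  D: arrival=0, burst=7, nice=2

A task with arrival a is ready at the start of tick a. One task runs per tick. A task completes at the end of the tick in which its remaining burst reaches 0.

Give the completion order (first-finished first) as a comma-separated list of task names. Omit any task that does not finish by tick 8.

completion order = C, D

t=0: vr[C=0 D=0] → run C
t=1: vr[C=1024/3121 D=0] → run D
t=2: vr[C=1024/3121 D=1024/655] → run C
t=3: vr[D=1024/655] → run D
t=4: vr[D=2048/655] → run D
t=5: vr[D=3072/655] → run D
t=6: vr[D=4096/655] → run D
t=7: vr[D=1024/131] → run D
t=8: vr[D=6144/655] → run D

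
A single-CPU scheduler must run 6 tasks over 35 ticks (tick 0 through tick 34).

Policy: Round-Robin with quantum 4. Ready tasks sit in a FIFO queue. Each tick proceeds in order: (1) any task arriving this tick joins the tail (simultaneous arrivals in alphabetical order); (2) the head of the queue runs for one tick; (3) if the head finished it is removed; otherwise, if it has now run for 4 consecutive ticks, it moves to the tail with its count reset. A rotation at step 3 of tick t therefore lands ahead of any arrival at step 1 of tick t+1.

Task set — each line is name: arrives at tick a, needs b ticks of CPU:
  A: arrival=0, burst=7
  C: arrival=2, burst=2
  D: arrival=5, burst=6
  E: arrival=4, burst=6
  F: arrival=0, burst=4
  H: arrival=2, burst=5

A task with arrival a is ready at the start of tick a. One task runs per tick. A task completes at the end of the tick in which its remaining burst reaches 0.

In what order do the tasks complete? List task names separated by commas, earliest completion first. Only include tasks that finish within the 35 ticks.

t=0: queue=[A,F] q_used=0 → run A
t=1: queue=[A,F] q_used=1 → run A
t=2: queue=[A,F,C,H] q_used=2 → run A
t=3: queue=[A,F,C,H] q_used=3 → run A
t=4: queue=[F,C,H,A,E] q_used=0 → run F
t=5: queue=[F,C,H,A,E,D] q_used=1 → run F
t=6: queue=[F,C,H,A,E,D] q_used=2 → run F
t=7: queue=[F,C,H,A,E,D] q_used=3 → run F
t=8: queue=[C,H,A,E,D] q_used=0 → run C
t=9: queue=[C,H,A,E,D] q_used=1 → run C
t=10: queue=[H,A,E,D] q_used=0 → run H
t=11: queue=[H,A,E,D] q_used=1 → run H
t=12: queue=[H,A,E,D] q_used=2 → run H
t=13: queue=[H,A,E,D] q_used=3 → run H
t=14: queue=[A,E,D,H] q_used=0 → run A
t=15: queue=[A,E,D,H] q_used=1 → run A
t=16: queue=[A,E,D,H] q_used=2 → run A
t=17: queue=[E,D,H] q_used=0 → run E
t=18: queue=[E,D,H] q_used=1 → run E
t=19: queue=[E,D,H] q_used=2 → run E
t=20: queue=[E,D,H] q_used=3 → run E
t=21: queue=[D,H,E] q_used=0 → run D
t=22: queue=[D,H,E] q_used=1 → run D
t=23: queue=[D,H,E] q_used=2 → run D
t=24: queue=[D,H,E] q_used=3 → run D
t=25: queue=[H,E,D] q_used=0 → run H
t=26: queue=[E,D] q_used=0 → run E
t=27: queue=[E,D] q_used=1 → run E
t=28: queue=[D] q_used=0 → run D
t=29: queue=[D] q_used=1 → run D
t=30: (idle)
t=31: (idle)
t=32: (idle)
t=33: (idle)
t=34: (idle)

completion order = F, C, A, H, E, D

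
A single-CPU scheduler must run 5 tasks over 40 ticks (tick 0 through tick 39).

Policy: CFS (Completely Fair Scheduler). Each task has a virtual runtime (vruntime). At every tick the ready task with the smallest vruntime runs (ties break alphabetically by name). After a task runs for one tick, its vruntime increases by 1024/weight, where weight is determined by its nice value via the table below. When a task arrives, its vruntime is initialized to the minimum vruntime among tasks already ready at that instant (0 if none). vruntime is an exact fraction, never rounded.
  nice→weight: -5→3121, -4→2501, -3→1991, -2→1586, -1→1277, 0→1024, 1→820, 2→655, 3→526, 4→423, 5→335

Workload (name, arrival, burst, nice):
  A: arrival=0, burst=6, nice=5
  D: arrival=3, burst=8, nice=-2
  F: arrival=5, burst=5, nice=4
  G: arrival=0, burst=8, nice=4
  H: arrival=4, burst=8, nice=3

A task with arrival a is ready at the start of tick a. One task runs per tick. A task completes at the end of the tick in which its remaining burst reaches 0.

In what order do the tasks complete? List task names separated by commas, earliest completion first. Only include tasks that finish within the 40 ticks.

completion order = D, F, A, H, G

t=0: vr[A=0 G=0] → run A
t=1: vr[A=1024/335 G=0] → run G
t=2: vr[A=1024/335 G=1024/423] → run G
t=3: vr[A=1024/335 D=1024/335 G=2048/423] → run A
t=4: vr[A=2048/335 D=1024/335 G=2048/423 H=1024/335] → run D
t=5: vr[A=2048/335 D=983552/265655 F=1024/335 G=2048/423 H=1024/335] → run F
t=6: vr[A=2048/335 D=983552/265655 F=776192/141705 G=2048/423 H=1024/335] → run H
t=7: vr[A=2048/335 D=983552/265655 F=776192/141705 G=2048/423 H=440832/88105] → run D
t=8: vr[A=2048/335 D=1155072/265655 F=776192/141705 G=2048/423 H=440832/88105] → run D
t=9: vr[A=2048/335 D=1326592/265655 F=776192/141705 G=2048/423 H=440832/88105] → run G
t=10: vr[A=2048/335 D=1326592/265655 F=776192/141705 G=1024/141 H=440832/88105] → run D
t=11: vr[A=2048/335 D=1498112/265655 F=776192/141705 G=1024/141 H=440832/88105] → run H
t=12: vr[A=2048/335 D=1498112/265655 F=776192/141705 G=1024/141 H=612352/88105] → run F
t=13: vr[A=2048/335 D=1498112/265655 F=1119232/141705 G=1024/141 H=612352/88105] → run D
t=14: vr[A=2048/335 D=1669632/265655 F=1119232/141705 G=1024/141 H=612352/88105] → run A
t=15: vr[A=3072/335 D=1669632/265655 F=1119232/141705 G=1024/141 H=612352/88105] → run D
t=16: vr[A=3072/335 D=1841152/265655 F=1119232/141705 G=1024/141 H=612352/88105] → run D
t=17: vr[A=3072/335 D=2012672/265655 F=1119232/141705 G=1024/141 H=612352/88105] → run H
t=18: vr[A=3072/335 D=2012672/265655 F=1119232/141705 G=1024/141 H=783872/88105] → run G
t=19: vr[A=3072/335 D=2012672/265655 F=1119232/141705 G=4096/423 H=783872/88105] → run D
t=20: vr[A=3072/335 F=1119232/141705 G=4096/423 H=783872/88105] → run F
t=21: vr[A=3072/335 F=487424/47235 G=4096/423 H=783872/88105] → run H
t=22: vr[A=3072/335 F=487424/47235 G=4096/423 H=955392/88105] → run A
t=23: vr[A=4096/335 F=487424/47235 G=4096/423 H=955392/88105] → run G
t=24: vr[A=4096/335 F=487424/47235 G=5120/423 H=955392/88105] → run F
t=25: vr[A=4096/335 F=1805312/141705 G=5120/423 H=955392/88105] → run H
t=26: vr[A=4096/335 F=1805312/141705 G=5120/423 H=1126912/88105] → run G
t=27: vr[A=4096/335 F=1805312/141705 G=2048/141 H=1126912/88105] → run A
t=28: vr[A=1024/67 F=1805312/141705 G=2048/141 H=1126912/88105] → run F
t=29: vr[A=1024/67 G=2048/141 H=1126912/88105] → run H
t=30: vr[A=1024/67 G=2048/141 H=1298432/88105] → run G
t=31: vr[A=1024/67 G=7168/423 H=1298432/88105] → run H
t=32: vr[A=1024/67 G=7168/423 H=1469952/88105] → run A
t=33: vr[G=7168/423 H=1469952/88105] → run H
t=34: vr[G=7168/423] → run G
t=35: (idle)
t=36: (idle)
t=37: (idle)
t=38: (idle)
t=39: (idle)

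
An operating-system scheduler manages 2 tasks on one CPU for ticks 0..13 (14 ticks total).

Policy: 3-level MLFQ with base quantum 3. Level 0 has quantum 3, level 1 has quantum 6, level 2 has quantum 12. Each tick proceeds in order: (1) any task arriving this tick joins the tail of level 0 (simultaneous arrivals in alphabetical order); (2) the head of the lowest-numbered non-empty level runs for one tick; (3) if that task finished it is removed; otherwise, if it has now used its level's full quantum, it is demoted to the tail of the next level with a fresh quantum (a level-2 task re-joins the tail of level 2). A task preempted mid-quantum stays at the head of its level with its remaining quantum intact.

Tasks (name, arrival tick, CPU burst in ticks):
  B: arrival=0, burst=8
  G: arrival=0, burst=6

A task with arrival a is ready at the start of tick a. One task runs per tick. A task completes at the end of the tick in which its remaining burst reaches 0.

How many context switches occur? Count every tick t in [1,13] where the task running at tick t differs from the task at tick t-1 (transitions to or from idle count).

context switches = 3

t=0: L0/L1/L2 = BG/-/- → run B
t=1: L0/L1/L2 = BG/-/- → run B
t=2: L0/L1/L2 = BG/-/- → run B
t=3: L0/L1/L2 = G/B/- → run G
t=4: L0/L1/L2 = G/B/- → run G
t=5: L0/L1/L2 = G/B/- → run G
t=6: L0/L1/L2 = -/BG/- → run B
t=7: L0/L1/L2 = -/BG/- → run B
t=8: L0/L1/L2 = -/BG/- → run B
t=9: L0/L1/L2 = -/BG/- → run B
t=10: L0/L1/L2 = -/BG/- → run B
t=11: L0/L1/L2 = -/G/- → run G
t=12: L0/L1/L2 = -/G/- → run G
t=13: L0/L1/L2 = -/G/- → run G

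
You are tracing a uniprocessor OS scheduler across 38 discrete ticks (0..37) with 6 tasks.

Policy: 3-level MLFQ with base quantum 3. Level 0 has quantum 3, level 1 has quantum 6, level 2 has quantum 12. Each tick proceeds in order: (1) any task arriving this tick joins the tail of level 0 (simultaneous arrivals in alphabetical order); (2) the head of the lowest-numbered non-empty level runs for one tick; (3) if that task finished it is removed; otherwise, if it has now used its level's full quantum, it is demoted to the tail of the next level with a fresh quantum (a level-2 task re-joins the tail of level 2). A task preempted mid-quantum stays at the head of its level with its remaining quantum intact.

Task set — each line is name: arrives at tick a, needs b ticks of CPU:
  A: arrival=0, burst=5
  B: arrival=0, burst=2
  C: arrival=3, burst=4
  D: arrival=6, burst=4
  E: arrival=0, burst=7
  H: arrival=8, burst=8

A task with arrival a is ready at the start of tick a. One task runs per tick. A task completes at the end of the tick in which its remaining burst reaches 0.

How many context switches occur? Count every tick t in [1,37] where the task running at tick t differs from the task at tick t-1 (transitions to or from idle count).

t=0: L0/L1/L2 = ABE/-/- → run A
t=1: L0/L1/L2 = ABE/-/- → run A
t=2: L0/L1/L2 = ABE/-/- → run A
t=3: L0/L1/L2 = BEC/A/- → run B
t=4: L0/L1/L2 = BEC/A/- → run B
t=5: L0/L1/L2 = EC/A/- → run E
t=6: L0/L1/L2 = ECD/A/- → run E
t=7: L0/L1/L2 = ECD/A/- → run E
t=8: L0/L1/L2 = CDH/AE/- → run C
t=9: L0/L1/L2 = CDH/AE/- → run C
t=10: L0/L1/L2 = CDH/AE/- → run C
t=11: L0/L1/L2 = DH/AEC/- → run D
t=12: L0/L1/L2 = DH/AEC/- → run D
t=13: L0/L1/L2 = DH/AEC/- → run D
t=14: L0/L1/L2 = H/AECD/- → run H
t=15: L0/L1/L2 = H/AECD/- → run H
t=16: L0/L1/L2 = H/AECD/- → run H
t=17: L0/L1/L2 = -/AECDH/- → run A
t=18: L0/L1/L2 = -/AECDH/- → run A
t=19: L0/L1/L2 = -/ECDH/- → run E
t=20: L0/L1/L2 = -/ECDH/- → run E
t=21: L0/L1/L2 = -/ECDH/- → run E
t=22: L0/L1/L2 = -/ECDH/- → run E
t=23: L0/L1/L2 = -/CDH/- → run C
t=24: L0/L1/L2 = -/DH/- → run D
t=25: L0/L1/L2 = -/H/- → run H
t=26: L0/L1/L2 = -/H/- → run H
t=27: L0/L1/L2 = -/H/- → run H
t=28: L0/L1/L2 = -/H/- → run H
t=29: L0/L1/L2 = -/H/- → run H
t=30: (idle)
t=31: (idle)
t=32: (idle)
t=33: (idle)
t=34: (idle)
t=35: (idle)
t=36: (idle)
t=37: (idle)

context switches = 11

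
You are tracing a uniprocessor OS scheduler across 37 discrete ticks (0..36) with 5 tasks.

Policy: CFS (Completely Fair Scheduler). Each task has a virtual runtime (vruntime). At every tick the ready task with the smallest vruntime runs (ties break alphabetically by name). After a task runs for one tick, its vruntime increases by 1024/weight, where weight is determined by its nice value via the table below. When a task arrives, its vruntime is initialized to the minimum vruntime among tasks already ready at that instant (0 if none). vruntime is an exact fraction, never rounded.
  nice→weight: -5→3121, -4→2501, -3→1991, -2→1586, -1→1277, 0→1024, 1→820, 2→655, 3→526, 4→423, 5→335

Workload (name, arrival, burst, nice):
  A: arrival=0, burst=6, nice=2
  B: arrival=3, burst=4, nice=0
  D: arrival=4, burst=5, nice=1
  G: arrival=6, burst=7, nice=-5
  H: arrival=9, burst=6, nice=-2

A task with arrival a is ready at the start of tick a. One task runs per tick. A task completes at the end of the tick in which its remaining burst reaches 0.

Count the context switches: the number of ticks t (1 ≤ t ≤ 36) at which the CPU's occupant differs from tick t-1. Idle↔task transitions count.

t=0: vr[A=0] → run A
t=1: vr[A=1024/655] → run A
t=2: vr[A=2048/655] → run A
t=3: vr[A=3072/655 B=3072/655] → run A
t=4: vr[A=4096/655 B=3072/655 D=3072/655] → run B
t=5: vr[A=4096/655 B=3727/655 D=3072/655] → run D
t=6: vr[A=4096/655 B=3727/655 D=159488/26855 G=3727/655] → run B
t=7: vr[A=4096/655 B=4382/655 D=159488/26855 G=3727/655] → run G
t=8: vr[A=4096/655 B=4382/655 D=159488/26855 G=12302687/2044255] → run D
t=9: vr[A=4096/655 B=4382/655 D=193024/26855 G=12302687/2044255 H=12302687/2044255] → run G
t=10: vr[A=4096/655 B=4382/655 D=193024/26855 G=12973407/2044255 H=12302687/2044255] → run H
t=11: vr[A=4096/655 B=4382/655 D=193024/26855 G=12973407/2044255 H=10802689351/1621094215] → run A
t=12: vr[A=1024/131 B=4382/655 D=193024/26855 G=12973407/2044255 H=10802689351/1621094215] → run G
t=13: vr[A=1024/131 B=4382/655 D=193024/26855 G=13644127/2044255 H=10802689351/1621094215] → run H
t=14: vr[A=1024/131 B=4382/655 D=193024/26855 G=13644127/2044255 H=11849347911/1621094215] → run G
t=15: vr[A=1024/131 B=4382/655 D=193024/26855 G=14314847/2044255 H=11849347911/1621094215] → run B
t=16: vr[A=1024/131 B=5037/655 D=193024/26855 G=14314847/2044255 H=11849347911/1621094215] → run G
t=17: vr[A=1024/131 B=5037/655 D=193024/26855 G=14985567/2044255 H=11849347911/1621094215] → run D
t=18: vr[A=1024/131 B=5037/655 D=45312/5371 G=14985567/2044255 H=11849347911/1621094215] → run H
t=19: vr[A=1024/131 B=5037/655 D=45312/5371 G=14985567/2044255 H=12896006471/1621094215] → run G
t=20: vr[A=1024/131 B=5037/655 D=45312/5371 G=15656287/2044255 H=12896006471/1621094215] → run G
t=21: vr[A=1024/131 B=5037/655 D=45312/5371 H=12896006471/1621094215] → run B
t=22: vr[A=1024/131 D=45312/5371 H=12896006471/1621094215] → run A
t=23: vr[D=45312/5371 H=12896006471/1621094215] → run H
t=24: vr[D=45312/5371 H=13942665031/1621094215] → run D
t=25: vr[D=260096/26855 H=13942665031/1621094215] → run H
t=26: vr[D=260096/26855 H=14989323591/1621094215] → run H
t=27: vr[D=260096/26855] → run D
t=28: (idle)
t=29: (idle)
t=30: (idle)
t=31: (idle)
t=32: (idle)
t=33: (idle)
t=34: (idle)
t=35: (idle)
t=36: (idle)

context switches = 23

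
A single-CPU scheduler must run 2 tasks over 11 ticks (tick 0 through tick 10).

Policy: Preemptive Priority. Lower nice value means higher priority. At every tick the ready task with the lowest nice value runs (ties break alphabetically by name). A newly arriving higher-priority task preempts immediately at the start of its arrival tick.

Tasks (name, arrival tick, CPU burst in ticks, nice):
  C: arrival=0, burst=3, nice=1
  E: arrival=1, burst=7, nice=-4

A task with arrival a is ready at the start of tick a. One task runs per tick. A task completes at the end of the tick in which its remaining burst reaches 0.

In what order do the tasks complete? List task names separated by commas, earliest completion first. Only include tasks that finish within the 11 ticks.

completion order = E, C

t=0: ready={C} → run C
t=1: ready={C,E} → run E
t=2: ready={C,E} → run E
t=3: ready={C,E} → run E
t=4: ready={C,E} → run E
t=5: ready={C,E} → run E
t=6: ready={C,E} → run E
t=7: ready={C,E} → run E
t=8: ready={C} → run C
t=9: ready={C} → run C
t=10: (idle)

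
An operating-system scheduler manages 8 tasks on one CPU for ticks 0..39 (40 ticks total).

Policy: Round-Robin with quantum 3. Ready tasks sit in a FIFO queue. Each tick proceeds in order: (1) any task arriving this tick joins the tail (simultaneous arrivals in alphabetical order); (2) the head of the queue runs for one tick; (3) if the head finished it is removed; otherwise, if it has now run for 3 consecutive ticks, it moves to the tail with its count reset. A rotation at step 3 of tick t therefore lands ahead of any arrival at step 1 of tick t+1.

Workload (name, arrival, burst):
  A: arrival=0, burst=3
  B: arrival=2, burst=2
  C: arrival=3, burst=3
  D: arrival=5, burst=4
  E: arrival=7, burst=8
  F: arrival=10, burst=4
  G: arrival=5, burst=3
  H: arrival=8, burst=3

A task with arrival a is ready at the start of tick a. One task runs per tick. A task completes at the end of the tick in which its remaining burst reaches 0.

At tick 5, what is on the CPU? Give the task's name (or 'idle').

running at tick 5 = C

t=0: queue=[A] q_used=0 → run A
t=1: queue=[A] q_used=1 → run A
t=2: queue=[A,B] q_used=2 → run A
t=3: queue=[B,C] q_used=0 → run B
t=4: queue=[B,C] q_used=1 → run B
t=5: queue=[C,D,G] q_used=0 → run C
t=6: queue=[C,D,G] q_used=1 → run C
t=7: queue=[C,D,G,E] q_used=2 → run C
t=8: queue=[D,G,E,H] q_used=0 → run D
t=9: queue=[D,G,E,H] q_used=1 → run D
t=10: queue=[D,G,E,H,F] q_used=2 → run D
t=11: queue=[G,E,H,F,D] q_used=0 → run G
t=12: queue=[G,E,H,F,D] q_used=1 → run G
t=13: queue=[G,E,H,F,D] q_used=2 → run G
t=14: queue=[E,H,F,D] q_used=0 → run E
t=15: queue=[E,H,F,D] q_used=1 → run E
t=16: queue=[E,H,F,D] q_used=2 → run E
t=17: queue=[H,F,D,E] q_used=0 → run H
t=18: queue=[H,F,D,E] q_used=1 → run H
t=19: queue=[H,F,D,E] q_used=2 → run H
t=20: queue=[F,D,E] q_used=0 → run F
t=21: queue=[F,D,E] q_used=1 → run F
t=22: queue=[F,D,E] q_used=2 → run F
t=23: queue=[D,E,F] q_used=0 → run D
t=24: queue=[E,F] q_used=0 → run E
t=25: queue=[E,F] q_used=1 → run E
t=26: queue=[E,F] q_used=2 → run E
t=27: queue=[F,E] q_used=0 → run F
t=28: queue=[E] q_used=0 → run E
t=29: queue=[E] q_used=1 → run E
t=30: (idle)
t=31: (idle)
t=32: (idle)
t=33: (idle)
t=34: (idle)
t=35: (idle)
t=36: (idle)
t=37: (idle)
t=38: (idle)
t=39: (idle)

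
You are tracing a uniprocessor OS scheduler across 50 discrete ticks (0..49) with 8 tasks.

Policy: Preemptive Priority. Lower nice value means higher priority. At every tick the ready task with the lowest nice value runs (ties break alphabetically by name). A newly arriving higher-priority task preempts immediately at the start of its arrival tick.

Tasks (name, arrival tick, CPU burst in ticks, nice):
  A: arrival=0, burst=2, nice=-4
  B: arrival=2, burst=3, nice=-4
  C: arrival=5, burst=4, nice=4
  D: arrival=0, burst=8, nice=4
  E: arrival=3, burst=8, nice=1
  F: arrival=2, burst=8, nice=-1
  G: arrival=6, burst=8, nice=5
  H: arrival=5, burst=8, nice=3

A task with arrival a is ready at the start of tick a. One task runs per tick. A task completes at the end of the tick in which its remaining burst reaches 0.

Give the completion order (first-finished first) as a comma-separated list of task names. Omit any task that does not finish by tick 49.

completion order = A, B, F, E, H, C, D, G

t=0: ready={A,D} → run A
t=1: ready={A,D} → run A
t=2: ready={B,D,F} → run B
t=3: ready={B,D,E,F} → run B
t=4: ready={B,D,E,F} → run B
t=5: ready={C,D,E,F,H} → run F
t=6: ready={C,D,E,F,G,H} → run F
t=7: ready={C,D,E,F,G,H} → run F
t=8: ready={C,D,E,F,G,H} → run F
t=9: ready={C,D,E,F,G,H} → run F
t=10: ready={C,D,E,F,G,H} → run F
t=11: ready={C,D,E,F,G,H} → run F
t=12: ready={C,D,E,F,G,H} → run F
t=13: ready={C,D,E,G,H} → run E
t=14: ready={C,D,E,G,H} → run E
t=15: ready={C,D,E,G,H} → run E
t=16: ready={C,D,E,G,H} → run E
t=17: ready={C,D,E,G,H} → run E
t=18: ready={C,D,E,G,H} → run E
t=19: ready={C,D,E,G,H} → run E
t=20: ready={C,D,E,G,H} → run E
t=21: ready={C,D,G,H} → run H
t=22: ready={C,D,G,H} → run H
t=23: ready={C,D,G,H} → run H
t=24: ready={C,D,G,H} → run H
t=25: ready={C,D,G,H} → run H
t=26: ready={C,D,G,H} → run H
t=27: ready={C,D,G,H} → run H
t=28: ready={C,D,G,H} → run H
t=29: ready={C,D,G} → run C
t=30: ready={C,D,G} → run C
t=31: ready={C,D,G} → run C
t=32: ready={C,D,G} → run C
t=33: ready={D,G} → run D
t=34: ready={D,G} → run D
t=35: ready={D,G} → run D
t=36: ready={D,G} → run D
t=37: ready={D,G} → run D
t=38: ready={D,G} → run D
t=39: ready={D,G} → run D
t=40: ready={D,G} → run D
t=41: ready={G} → run G
t=42: ready={G} → run G
t=43: ready={G} → run G
t=44: ready={G} → run G
t=45: ready={G} → run G
t=46: ready={G} → run G
t=47: ready={G} → run G
t=48: ready={G} → run G
t=49: (idle)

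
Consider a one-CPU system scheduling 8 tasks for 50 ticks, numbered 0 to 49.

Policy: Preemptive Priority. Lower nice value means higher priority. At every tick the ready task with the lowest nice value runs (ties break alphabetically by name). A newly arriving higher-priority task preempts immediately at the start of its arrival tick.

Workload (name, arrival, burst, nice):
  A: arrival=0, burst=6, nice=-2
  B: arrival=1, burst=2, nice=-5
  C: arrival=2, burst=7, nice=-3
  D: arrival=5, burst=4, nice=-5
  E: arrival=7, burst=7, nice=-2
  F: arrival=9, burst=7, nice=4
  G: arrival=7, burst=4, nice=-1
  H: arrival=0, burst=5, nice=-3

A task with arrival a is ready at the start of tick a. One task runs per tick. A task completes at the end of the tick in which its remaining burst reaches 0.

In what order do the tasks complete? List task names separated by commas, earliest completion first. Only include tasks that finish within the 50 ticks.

completion order = B, D, C, H, A, E, G, F

t=0: ready={A,H} → run H
t=1: ready={A,B,H} → run B
t=2: ready={A,B,C,H} → run B
t=3: ready={A,C,H} → run C
t=4: ready={A,C,H} → run C
t=5: ready={A,C,D,H} → run D
t=6: ready={A,C,D,H} → run D
t=7: ready={A,C,D,E,G,H} → run D
t=8: ready={A,C,D,E,G,H} → run D
t=9: ready={A,C,E,F,G,H} → run C
t=10: ready={A,C,E,F,G,H} → run C
t=11: ready={A,C,E,F,G,H} → run C
t=12: ready={A,C,E,F,G,H} → run C
t=13: ready={A,C,E,F,G,H} → run C
t=14: ready={A,E,F,G,H} → run H
t=15: ready={A,E,F,G,H} → run H
t=16: ready={A,E,F,G,H} → run H
t=17: ready={A,E,F,G,H} → run H
t=18: ready={A,E,F,G} → run A
t=19: ready={A,E,F,G} → run A
t=20: ready={A,E,F,G} → run A
t=21: ready={A,E,F,G} → run A
t=22: ready={A,E,F,G} → run A
t=23: ready={A,E,F,G} → run A
t=24: ready={E,F,G} → run E
t=25: ready={E,F,G} → run E
t=26: ready={E,F,G} → run E
t=27: ready={E,F,G} → run E
t=28: ready={E,F,G} → run E
t=29: ready={E,F,G} → run E
t=30: ready={E,F,G} → run E
t=31: ready={F,G} → run G
t=32: ready={F,G} → run G
t=33: ready={F,G} → run G
t=34: ready={F,G} → run G
t=35: ready={F} → run F
t=36: ready={F} → run F
t=37: ready={F} → run F
t=38: ready={F} → run F
t=39: ready={F} → run F
t=40: ready={F} → run F
t=41: ready={F} → run F
t=42: (idle)
t=43: (idle)
t=44: (idle)
t=45: (idle)
t=46: (idle)
t=47: (idle)
t=48: (idle)
t=49: (idle)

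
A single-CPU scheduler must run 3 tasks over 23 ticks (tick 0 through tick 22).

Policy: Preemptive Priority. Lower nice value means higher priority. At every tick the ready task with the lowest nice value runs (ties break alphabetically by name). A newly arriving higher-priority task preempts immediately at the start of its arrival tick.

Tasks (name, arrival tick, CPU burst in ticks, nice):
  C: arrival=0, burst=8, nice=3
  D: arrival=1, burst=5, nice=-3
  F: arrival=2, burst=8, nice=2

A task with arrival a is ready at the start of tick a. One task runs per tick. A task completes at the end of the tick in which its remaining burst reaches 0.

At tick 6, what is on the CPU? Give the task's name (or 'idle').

running at tick 6 = F

t=0: ready={C} → run C
t=1: ready={C,D} → run D
t=2: ready={C,D,F} → run D
t=3: ready={C,D,F} → run D
t=4: ready={C,D,F} → run D
t=5: ready={C,D,F} → run D
t=6: ready={C,F} → run F
t=7: ready={C,F} → run F
t=8: ready={C,F} → run F
t=9: ready={C,F} → run F
t=10: ready={C,F} → run F
t=11: ready={C,F} → run F
t=12: ready={C,F} → run F
t=13: ready={C,F} → run F
t=14: ready={C} → run C
t=15: ready={C} → run C
t=16: ready={C} → run C
t=17: ready={C} → run C
t=18: ready={C} → run C
t=19: ready={C} → run C
t=20: ready={C} → run C
t=21: (idle)
t=22: (idle)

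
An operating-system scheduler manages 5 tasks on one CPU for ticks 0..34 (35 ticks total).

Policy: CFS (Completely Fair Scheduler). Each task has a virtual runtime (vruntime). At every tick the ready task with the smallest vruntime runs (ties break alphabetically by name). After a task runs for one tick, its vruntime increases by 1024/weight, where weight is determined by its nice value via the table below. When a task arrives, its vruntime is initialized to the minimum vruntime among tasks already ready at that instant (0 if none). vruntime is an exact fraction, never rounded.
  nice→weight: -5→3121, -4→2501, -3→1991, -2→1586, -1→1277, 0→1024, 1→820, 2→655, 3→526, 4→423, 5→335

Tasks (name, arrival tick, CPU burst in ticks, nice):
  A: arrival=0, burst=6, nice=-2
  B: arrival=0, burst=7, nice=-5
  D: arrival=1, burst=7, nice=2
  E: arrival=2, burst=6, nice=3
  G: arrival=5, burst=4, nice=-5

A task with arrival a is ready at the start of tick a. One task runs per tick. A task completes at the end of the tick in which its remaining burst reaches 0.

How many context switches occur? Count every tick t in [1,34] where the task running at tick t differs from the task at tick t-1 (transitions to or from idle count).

context switches = 29

t=0: vr[A=0 B=0] → run A
t=1: vr[A=512/793 B=0 D=0] → run B
t=2: vr[A=512/793 B=1024/3121 D=0 E=0] → run D
t=3: vr[A=512/793 B=1024/3121 D=1024/655 E=0] → run E
t=4: vr[A=512/793 B=1024/3121 D=1024/655 E=512/263] → run B
t=5: vr[A=512/793 B=2048/3121 D=1024/655 E=512/263 G=512/793] → run A
t=6: vr[A=1024/793 B=2048/3121 D=1024/655 E=512/263 G=512/793] → run G
t=7: vr[A=1024/793 B=2048/3121 D=1024/655 E=512/263 G=2409984/2474953] → run B
t=8: vr[A=1024/793 B=3072/3121 D=1024/655 E=512/263 G=2409984/2474953] → run G
t=9: vr[A=1024/793 B=3072/3121 D=1024/655 E=512/263 G=3222016/2474953] → run B
t=10: vr[A=1024/793 B=4096/3121 D=1024/655 E=512/263 G=3222016/2474953] → run A
t=11: vr[A=1536/793 B=4096/3121 D=1024/655 E=512/263 G=3222016/2474953] → run G
t=12: vr[A=1536/793 B=4096/3121 D=1024/655 E=512/263 G=4034048/2474953] → run B
t=13: vr[A=1536/793 B=5120/3121 D=1024/655 E=512/263 G=4034048/2474953] → run D
t=14: vr[A=1536/793 B=5120/3121 D=2048/655 E=512/263 G=4034048/2474953] → run G
t=15: vr[A=1536/793 B=5120/3121 D=2048/655 E=512/263] → run B
t=16: vr[A=1536/793 B=6144/3121 D=2048/655 E=512/263] → run A
t=17: vr[A=2048/793 B=6144/3121 D=2048/655 E=512/263] → run E
t=18: vr[A=2048/793 B=6144/3121 D=2048/655 E=1024/263] → run B
t=19: vr[A=2048/793 D=2048/655 E=1024/263] → run A
t=20: vr[A=2560/793 D=2048/655 E=1024/263] → run D
t=21: vr[A=2560/793 D=3072/655 E=1024/263] → run A
t=22: vr[D=3072/655 E=1024/263] → run E
t=23: vr[D=3072/655 E=1536/263] → run D
t=24: vr[D=4096/655 E=1536/263] → run E
t=25: vr[D=4096/655 E=2048/263] → run D
t=26: vr[D=1024/131 E=2048/263] → run E
t=27: vr[D=1024/131 E=2560/263] → run D
t=28: vr[D=6144/655 E=2560/263] → run D
t=29: vr[E=2560/263] → run E
t=30: (idle)
t=31: (idle)
t=32: (idle)
t=33: (idle)
t=34: (idle)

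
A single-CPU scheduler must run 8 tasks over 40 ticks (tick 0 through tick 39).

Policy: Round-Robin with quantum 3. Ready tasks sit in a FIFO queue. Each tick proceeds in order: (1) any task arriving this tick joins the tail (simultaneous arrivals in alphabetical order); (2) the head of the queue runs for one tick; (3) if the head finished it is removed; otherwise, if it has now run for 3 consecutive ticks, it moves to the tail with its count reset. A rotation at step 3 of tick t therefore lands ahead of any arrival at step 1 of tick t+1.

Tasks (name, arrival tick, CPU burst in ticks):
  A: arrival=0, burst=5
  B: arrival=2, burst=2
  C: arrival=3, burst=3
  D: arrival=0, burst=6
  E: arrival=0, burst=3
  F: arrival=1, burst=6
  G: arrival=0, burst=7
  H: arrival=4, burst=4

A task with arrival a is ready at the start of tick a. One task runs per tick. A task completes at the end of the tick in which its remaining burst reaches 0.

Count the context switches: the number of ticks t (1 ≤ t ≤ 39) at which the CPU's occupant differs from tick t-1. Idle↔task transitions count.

context switches = 14

t=0: queue=[A,D,E,G] q_used=0 → run A
t=1: queue=[A,D,E,G,F] q_used=1 → run A
t=2: queue=[A,D,E,G,F,B] q_used=2 → run A
t=3: queue=[D,E,G,F,B,A,C] q_used=0 → run D
t=4: queue=[D,E,G,F,B,A,C,H] q_used=1 → run D
t=5: queue=[D,E,G,F,B,A,C,H] q_used=2 → run D
t=6: queue=[E,G,F,B,A,C,H,D] q_used=0 → run E
t=7: queue=[E,G,F,B,A,C,H,D] q_used=1 → run E
t=8: queue=[E,G,F,B,A,C,H,D] q_used=2 → run E
t=9: queue=[G,F,B,A,C,H,D] q_used=0 → run G
t=10: queue=[G,F,B,A,C,H,D] q_used=1 → run G
t=11: queue=[G,F,B,A,C,H,D] q_used=2 → run G
t=12: queue=[F,B,A,C,H,D,G] q_used=0 → run F
t=13: queue=[F,B,A,C,H,D,G] q_used=1 → run F
t=14: queue=[F,B,A,C,H,D,G] q_used=2 → run F
t=15: queue=[B,A,C,H,D,G,F] q_used=0 → run B
t=16: queue=[B,A,C,H,D,G,F] q_used=1 → run B
t=17: queue=[A,C,H,D,G,F] q_used=0 → run A
t=18: queue=[A,C,H,D,G,F] q_used=1 → run A
t=19: queue=[C,H,D,G,F] q_used=0 → run C
t=20: queue=[C,H,D,G,F] q_used=1 → run C
t=21: queue=[C,H,D,G,F] q_used=2 → run C
t=22: queue=[H,D,G,F] q_used=0 → run H
t=23: queue=[H,D,G,F] q_used=1 → run H
t=24: queue=[H,D,G,F] q_used=2 → run H
t=25: queue=[D,G,F,H] q_used=0 → run D
t=26: queue=[D,G,F,H] q_used=1 → run D
t=27: queue=[D,G,F,H] q_used=2 → run D
t=28: queue=[G,F,H] q_used=0 → run G
t=29: queue=[G,F,H] q_used=1 → run G
t=30: queue=[G,F,H] q_used=2 → run G
t=31: queue=[F,H,G] q_used=0 → run F
t=32: queue=[F,H,G] q_used=1 → run F
t=33: queue=[F,H,G] q_used=2 → run F
t=34: queue=[H,G] q_used=0 → run H
t=35: queue=[G] q_used=0 → run G
t=36: (idle)
t=37: (idle)
t=38: (idle)
t=39: (idle)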